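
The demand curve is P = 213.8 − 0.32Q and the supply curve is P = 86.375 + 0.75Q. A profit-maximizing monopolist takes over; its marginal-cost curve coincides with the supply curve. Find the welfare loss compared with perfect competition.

Competitive equilibrium: 213.8 − 0.32Q = 86.375 + 0.75Q → Q* = 119.0888, P* = 175.6916.
Marginal revenue: MR = 213.8 − 0.64Q. Set MR = MC: 213.8 − 0.64Q = 86.375 + 0.75Q → Q_m = 91.6727.
Price P_m = 213.8 − 0.32·91.6727 = 184.4647; MC(Q_m) = 86.375 + 0.75·91.6727 = 155.1295.
Competitive Q* = 119.0888, so ΔQ = 27.4161; wedge = 184.4647 − 155.1295 = 29.3352.
Deadweight loss = ½ × 27.4161 × 29.3352 = 402.13.

402.13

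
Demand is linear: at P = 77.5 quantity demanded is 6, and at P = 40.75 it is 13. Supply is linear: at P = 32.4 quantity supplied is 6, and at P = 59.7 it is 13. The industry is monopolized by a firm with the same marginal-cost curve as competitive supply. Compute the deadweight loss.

Demand slope = (40.75 − 77.5)/(13 − 6) = −5.25, so P = 109 − 5.25Q.
Supply slope = (59.7 − 32.4)/(13 − 6) = 3.9, so P = 9 + 3.9Q.
Competitive equilibrium: 109 − 5.25Q = 9 + 3.9Q → Q* = 10.92896, P* = 51.62295.
Marginal revenue: MR = 109 − 10.5Q. Set MR = MC: 109 − 10.5Q = 9 + 3.9Q → Q_m = 6.94444.
Price P_m = 109 − 5.25·6.94444 = 72.54169; MC(Q_m) = 9 + 3.9·6.94444 = 36.08332.
Competitive Q* = 10.92896, so ΔQ = 3.98452; wedge = 72.54169 − 36.08332 = 36.45837.
The triangle = ½ × 3.98452 × 36.45837 = 72.63.

72.63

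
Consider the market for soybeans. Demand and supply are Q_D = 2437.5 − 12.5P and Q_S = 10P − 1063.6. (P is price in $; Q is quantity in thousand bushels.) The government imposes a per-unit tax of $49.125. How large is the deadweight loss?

$6703.52 thousand

In inverse form: demand P = 195 − 0.08Q, supply P = 106.36 + 0.1Q.
Competitive equilibrium: 195 − 0.08Q = 106.36 + 0.1Q → Q* = 492.44444, P* = 155.60444.
With the tax, the buyer price exceeds the seller price by 49.125: (195 − 0.08Q) − (106.36 + 0.1Q) = 49.125 → Q' = 219.52778.
ΔQ = 492.44444 − 219.52778 = 272.91666; the wedge equals the tax, 49.125.
Deadweight loss = ½ × 272.91666 × 49.125 = $6703.52 thousand.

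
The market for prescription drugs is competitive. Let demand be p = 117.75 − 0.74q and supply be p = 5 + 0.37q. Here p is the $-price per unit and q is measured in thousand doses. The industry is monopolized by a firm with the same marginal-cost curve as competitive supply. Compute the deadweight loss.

Competitive equilibrium: 117.75 − 0.74q = 5 + 0.37q → q* = 101.5766, p* = 42.5833.
Marginal revenue: MR = 117.75 − 1.48q. Set MR = MC: 117.75 − 1.48q = 5 + 0.37q → q_m = 60.9459.
Price p_m = 117.75 − 0.74·60.9459 = 72.65; MC(q_m) = 5 + 0.37·60.9459 = 27.55.
Competitive q* = 101.5766, so Δq = 40.6307; wedge = 72.65 − 27.55 = 45.1.
Deadweight loss = ½ × 40.6307 × 45.1 = $916.22 thousand.

$916.22 thousand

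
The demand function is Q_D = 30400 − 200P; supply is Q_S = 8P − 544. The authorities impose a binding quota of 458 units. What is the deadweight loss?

In inverse form: demand P = 152 − 0.005Q, supply P = 68 + 0.125Q.
Competitive equilibrium: 152 − 0.005Q = 68 + 0.125Q → Q* = 646.1538, P* = 148.7692.
At Q = 458: demand price = 152 − 0.005·458 = 149.71; supply price = 68 + 0.125·458 = 125.25.
ΔQ = 646.1538 − 458 = 188.1538; wedge = 149.71 − 125.25 = 24.46.
Welfare loss = ½ × 188.1538 × 24.46 = 2301.12.

2301.12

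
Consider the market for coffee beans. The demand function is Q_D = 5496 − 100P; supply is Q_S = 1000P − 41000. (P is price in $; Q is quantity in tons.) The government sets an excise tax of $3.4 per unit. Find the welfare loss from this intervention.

In inverse form: demand P = 54.96 − 0.01Q, supply P = 41 + 0.001Q.
Competitive equilibrium: 54.96 − 0.01Q = 41 + 0.001Q → Q* = 1269.0909, P* = 42.2691.
With the tax, the buyer price exceeds the seller price by 3.4: (54.96 − 0.01Q) − (41 + 0.001Q) = 3.4 → Q' = 960.
ΔQ = 1269.0909 − 960 = 309.0909; the wedge equals the tax, 3.4.
The triangle = ½ × 309.0909 × 3.4 = $525.45.

$525.45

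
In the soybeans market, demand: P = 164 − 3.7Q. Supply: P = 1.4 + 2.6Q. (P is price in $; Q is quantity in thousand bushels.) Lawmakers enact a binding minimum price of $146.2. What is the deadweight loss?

$1388.98 thousand

Competitive equilibrium: 164 − 3.7Q = 1.4 + 2.6Q → Q* = 25.8095, P* = 68.5048.
At the floor P = 146.2, quantity demanded = (164 − 146.2)/3.7 = 4.8108.
Sellers' marginal cost at Q' = 4.8108: 1.4 + 2.6·4.8108 = 13.9081.
ΔQ = 25.8095 − 4.8108 = 20.9987; wedge = 146.2 − 13.9081 = 132.2919.
DWL = ½ × 20.9987 × 132.2919 = $1388.98 thousand.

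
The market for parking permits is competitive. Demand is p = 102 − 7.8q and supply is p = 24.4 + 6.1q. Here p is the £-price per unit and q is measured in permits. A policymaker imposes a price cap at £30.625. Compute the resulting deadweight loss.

£144.66

Competitive equilibrium: 102 − 7.8q = 24.4 + 6.1q → q* = 5.5827, p* = 58.4547.
At the ceiling p = 30.625, quantity supplied = (30.625 − 24.4)/6.1 = 1.0205.
Willingness to pay at q' = 1.0205: 102 − 7.8·1.0205 = 94.0401.
Δq = 5.5827 − 1.0205 = 4.5622; wedge = 94.0401 − 30.625 = 63.4151.
Deadweight loss = ½ × 4.5622 × 63.4151 = £144.66.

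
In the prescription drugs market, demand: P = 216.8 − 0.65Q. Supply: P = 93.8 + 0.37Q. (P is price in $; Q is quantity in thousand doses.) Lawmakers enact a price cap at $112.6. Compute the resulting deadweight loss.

Competitive equilibrium: 216.8 − 0.65Q = 93.8 + 0.37Q → Q* = 120.5882, P* = 138.4176.
At the ceiling P = 112.6, quantity supplied = (112.6 − 93.8)/0.37 = 50.8108.
Willingness to pay at Q' = 50.8108: 216.8 − 0.65·50.8108 = 183.773.
ΔQ = 120.5882 − 50.8108 = 69.7774; wedge = 183.773 − 112.6 = 71.173.
Deadweight loss = ½ × 69.7774 × 71.173 = $2483.13 thousand.

$2483.13 thousand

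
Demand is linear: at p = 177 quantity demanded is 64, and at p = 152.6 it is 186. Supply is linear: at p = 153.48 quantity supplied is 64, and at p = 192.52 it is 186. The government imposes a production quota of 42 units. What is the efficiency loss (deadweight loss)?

Demand slope = (152.6 − 177)/(186 − 64) = −0.2, so p = 189.8 − 0.2q.
Supply slope = (192.52 − 153.48)/(186 − 64) = 0.32, so p = 133 + 0.32q.
Competitive equilibrium: 189.8 − 0.2q = 133 + 0.32q → q* = 109.2308, p* = 167.9538.
At q = 42: demand price = 189.8 − 0.2·42 = 181.4; supply price = 133 + 0.32·42 = 146.44.
Δq = 109.2308 − 42 = 67.2308; wedge = 181.4 − 146.44 = 34.96.
Deadweight loss = ½ × 67.2308 × 34.96 = 1175.19.

1175.19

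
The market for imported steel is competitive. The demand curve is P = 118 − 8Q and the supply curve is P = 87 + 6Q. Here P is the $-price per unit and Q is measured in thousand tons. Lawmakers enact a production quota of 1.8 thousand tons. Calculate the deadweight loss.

$1.20 thousand

Competitive equilibrium: 118 − 8Q = 87 + 6Q → Q* = 2.2143, P* = 100.2857.
At Q = 1.8: demand price = 118 − 8·1.8 = 103.6; supply price = 87 + 6·1.8 = 97.8.
ΔQ = 2.2143 − 1.8 = 0.4143; wedge = 103.6 − 97.8 = 5.8.
The triangle = ½ × 0.4143 × 5.8 = $1.20 thousand.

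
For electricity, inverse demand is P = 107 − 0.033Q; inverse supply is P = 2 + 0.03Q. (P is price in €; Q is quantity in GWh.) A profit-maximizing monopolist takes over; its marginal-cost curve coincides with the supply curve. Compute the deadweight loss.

Competitive equilibrium: 107 − 0.033Q = 2 + 0.03Q → Q* = 1666.66667, P* = 52.
Marginal revenue: MR = 107 − 0.066Q. Set MR = MC: 107 − 0.066Q = 2 + 0.03Q → Q_m = 1093.75.
Price P_m = 107 − 0.033·1093.75 = 70.90625; MC(Q_m) = 2 + 0.03·1093.75 = 34.8125.
Competitive Q* = 1666.66667, so ΔQ = 572.91667; wedge = 70.90625 − 34.8125 = 36.09375.
DWL = ½ × 572.91667 × 36.09375 = €10339.36.

€10339.36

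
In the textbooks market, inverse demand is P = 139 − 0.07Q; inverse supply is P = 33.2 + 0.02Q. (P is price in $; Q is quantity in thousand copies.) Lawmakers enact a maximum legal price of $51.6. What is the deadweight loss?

Competitive equilibrium: 139 − 0.07Q = 33.2 + 0.02Q → Q* = 1175.5556, P* = 56.7111.
At the ceiling P = 51.6, quantity supplied = (51.6 − 33.2)/0.02 = 920.
Willingness to pay at Q' = 920: 139 − 0.07·920 = 74.6.
ΔQ = 1175.5556 − 920 = 255.5556; wedge = 74.6 − 51.6 = 23.
DWL = ½ × 255.5556 × 23 = $2938.89 thousand.

$2938.89 thousand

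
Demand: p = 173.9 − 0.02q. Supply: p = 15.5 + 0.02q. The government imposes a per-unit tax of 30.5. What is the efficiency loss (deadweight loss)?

Competitive equilibrium: 173.9 − 0.02q = 15.5 + 0.02q → q* = 3960, p* = 94.7.
With the tax, the buyer price exceeds the seller price by 30.5: (173.9 − 0.02q) − (15.5 + 0.02q) = 30.5 → q' = 3197.5.
Δq = 3960 − 3197.5 = 762.5; the wedge equals the tax, 30.5.
Deadweight loss = ½ × 762.5 × 30.5 = 11628.125.

11628.125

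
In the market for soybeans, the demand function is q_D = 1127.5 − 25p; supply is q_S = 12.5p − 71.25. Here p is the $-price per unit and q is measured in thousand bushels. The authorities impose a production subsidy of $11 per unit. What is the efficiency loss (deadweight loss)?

$504.17 thousand

In inverse form: demand p = 45.1 − 0.04q, supply p = 5.7 + 0.08q.
Competitive equilibrium: 45.1 − 0.04q = 5.7 + 0.08q → q* = 328.3333, p* = 31.9667.
The subsidy lowers effective supply by 11: p = 0.08q − 5.3.
New quantity: 45.1 − 0.04q = 0.08q − 5.3 → q' = 420.
Overproduction Δq = 420 − 328.3333 = 91.6667; wedge = subsidy = 11.
Welfare loss = ½ × 91.6667 × 11 = $504.17 thousand.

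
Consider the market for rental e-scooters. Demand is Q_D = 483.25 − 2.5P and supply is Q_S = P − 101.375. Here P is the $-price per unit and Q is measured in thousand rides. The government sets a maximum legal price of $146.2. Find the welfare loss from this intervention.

In inverse form: demand P = 193.3 − 0.4Q, supply P = 101.375 + Q.
Competitive equilibrium: 193.3 − 0.4Q = 101.375 + Q → Q* = 65.6607, P* = 167.0357.
At the ceiling P = 146.2, quantity supplied = (146.2 − 101.375)/1 = 44.825.
Willingness to pay at Q' = 44.825: 193.3 − 0.4·44.825 = 175.37.
ΔQ = 65.6607 − 44.825 = 20.8357; wedge = 175.37 − 146.2 = 29.17.
Welfare loss = ½ × 20.8357 × 29.17 = $303.89 thousand.

$303.89 thousand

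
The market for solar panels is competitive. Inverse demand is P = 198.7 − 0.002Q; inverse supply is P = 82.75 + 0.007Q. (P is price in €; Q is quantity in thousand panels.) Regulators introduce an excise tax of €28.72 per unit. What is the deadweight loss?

€45824.36 thousand

Competitive equilibrium: 198.7 − 0.002Q = 82.75 + 0.007Q → Q* = 12883.3333, P* = 172.9333.
With the tax, the buyer price exceeds the seller price by 28.72: (198.7 − 0.002Q) − (82.75 + 0.007Q) = 28.72 → Q' = 9692.2222.
ΔQ = 12883.3333 − 9692.2222 = 3191.1111; the wedge equals the tax, 28.72.
Deadweight loss = ½ × 3191.1111 × 28.72 = €45824.36 thousand.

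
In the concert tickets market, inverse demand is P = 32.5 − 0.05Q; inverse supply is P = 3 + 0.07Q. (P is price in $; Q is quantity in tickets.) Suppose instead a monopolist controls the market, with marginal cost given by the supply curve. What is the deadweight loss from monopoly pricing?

$313.67

Competitive equilibrium: 32.5 − 0.05Q = 3 + 0.07Q → Q* = 245.8333, P* = 20.2083.
Marginal revenue: MR = 32.5 − 0.1Q. Set MR = MC: 32.5 − 0.1Q = 3 + 0.07Q → Q_m = 173.5294.
Price P_m = 32.5 − 0.05·173.5294 = 23.8235; MC(Q_m) = 3 + 0.07·173.5294 = 15.1471.
Competitive Q* = 245.8333, so ΔQ = 72.3039; wedge = 23.8235 − 15.1471 = 8.6764.
Deadweight loss = ½ × 72.3039 × 8.6764 = $313.67.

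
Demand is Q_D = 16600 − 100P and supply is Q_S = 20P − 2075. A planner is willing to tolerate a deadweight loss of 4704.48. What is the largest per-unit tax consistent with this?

23.76

In inverse form: demand P = 166 − 0.01Q, supply P = 103.75 + 0.05Q.
Competitive equilibrium: 166 − 0.01Q = 103.75 + 0.05Q → Q* = 1037.5, P* = 155.625.
A tax t gives ΔQ = t/0.06 and wedge t, so DWL = t²/0.12.
t²/0.12 = 4704.48 → t² = 564.5376 → t = 23.76.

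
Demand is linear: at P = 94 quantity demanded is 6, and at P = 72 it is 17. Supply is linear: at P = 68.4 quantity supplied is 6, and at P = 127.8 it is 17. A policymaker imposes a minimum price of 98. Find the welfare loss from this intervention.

110.28

Demand slope = (72 − 94)/(17 − 6) = −2, so P = 106 − 2Q.
Supply slope = (127.8 − 68.4)/(17 − 6) = 5.4, so P = 36 + 5.4Q.
Competitive equilibrium: 106 − 2Q = 36 + 5.4Q → Q* = 9.4595, P* = 87.0811.
At the floor P = 98, quantity demanded = (106 − 98)/2 = 4.
Sellers' marginal cost at Q' = 4: 36 + 5.4·4 = 57.6.
ΔQ = 9.4595 − 4 = 5.4595; wedge = 98 − 57.6 = 40.4.
DWL = ½ × 5.4595 × 40.4 = 110.28.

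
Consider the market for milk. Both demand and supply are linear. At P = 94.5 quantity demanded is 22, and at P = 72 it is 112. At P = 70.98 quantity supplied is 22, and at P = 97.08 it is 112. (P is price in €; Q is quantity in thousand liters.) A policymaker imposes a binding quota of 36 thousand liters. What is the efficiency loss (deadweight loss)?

Demand slope = (72 − 94.5)/(112 − 22) = −0.25, so P = 100 − 0.25Q.
Supply slope = (97.08 − 70.98)/(112 − 22) = 0.29, so P = 64.6 + 0.29Q.
Competitive equilibrium: 100 − 0.25Q = 64.6 + 0.29Q → Q* = 65.5556, P* = 83.6111.
At Q = 36: demand price = 100 − 0.25·36 = 91; supply price = 64.6 + 0.29·36 = 75.04.
ΔQ = 65.5556 − 36 = 29.5556; wedge = 91 − 75.04 = 15.96.
Welfare loss = ½ × 29.5556 × 15.96 = €235.85 thousand.

€235.85 thousand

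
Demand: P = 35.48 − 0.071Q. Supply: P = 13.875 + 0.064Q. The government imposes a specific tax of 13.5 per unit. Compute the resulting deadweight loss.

675

Competitive equilibrium: 35.48 − 0.071Q = 13.875 + 0.064Q → Q* = 160.037, P* = 24.1174.
With the tax, the buyer price exceeds the seller price by 13.5: (35.48 − 0.071Q) − (13.875 + 0.064Q) = 13.5 → Q' = 60.037.
ΔQ = 160.037 − 60.037 = 100; the wedge equals the tax, 13.5.
DWL = ½ × 100 × 13.5 = 675.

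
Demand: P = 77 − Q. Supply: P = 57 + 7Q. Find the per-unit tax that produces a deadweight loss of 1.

4

Competitive equilibrium: 77 − Q = 57 + 7Q → Q* = 2.5, P* = 74.5.
A tax t gives ΔQ = t/8 and wedge t, so DWL = t²/16.
t²/16 = 1 → t² = 16 → t = 4.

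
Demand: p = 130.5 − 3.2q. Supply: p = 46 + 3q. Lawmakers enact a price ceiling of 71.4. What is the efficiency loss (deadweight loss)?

Competitive equilibrium: 130.5 − 3.2q = 46 + 3q → q* = 13.629032, p* = 86.887097.
At the ceiling p = 71.4, quantity supplied = (71.4 − 46)/3 = 8.466667.
Willingness to pay at q' = 8.466667: 130.5 − 3.2·8.466667 = 103.406666.
Δq = 13.629032 − 8.466667 = 5.162365; wedge = 103.406666 − 71.4 = 32.006666.
The triangle = ½ × 5.162365 × 32.006666 = 82.62.

82.62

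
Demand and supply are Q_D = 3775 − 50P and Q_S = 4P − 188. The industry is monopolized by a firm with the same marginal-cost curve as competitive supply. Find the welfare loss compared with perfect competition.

In inverse form: demand P = 75.5 − 0.02Q, supply P = 47 + 0.25Q.
Competitive equilibrium: 75.5 − 0.02Q = 47 + 0.25Q → Q* = 105.5556, P* = 73.3889.
Marginal revenue: MR = 75.5 − 0.04Q. Set MR = MC: 75.5 − 0.04Q = 47 + 0.25Q → Q_m = 98.2759.
Price P_m = 75.5 − 0.02·98.2759 = 73.5345; MC(Q_m) = 47 + 0.25·98.2759 = 71.569.
Competitive Q* = 105.5556, so ΔQ = 7.2797; wedge = 73.5345 − 71.569 = 1.9655.
Welfare loss = ½ × 7.2797 × 1.9655 = 7.15.

7.15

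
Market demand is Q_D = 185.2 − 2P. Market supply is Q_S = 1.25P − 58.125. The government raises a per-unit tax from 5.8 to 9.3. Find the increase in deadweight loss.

20.33

In inverse form: demand P = 92.6 − 0.5Q, supply P = 46.5 + 0.8Q.
Competitive equilibrium: 92.6 − 0.5Q = 46.5 + 0.8Q → Q* = 35.4615, P* = 74.8692.
For a per-unit tax t: ΔQ = t/1.3, so DWL = ½·t·(t/1.3) = t²/2.6.
At t = 5.8: DWL = 12.938. At t = 9.3: DWL = 33.265.
Increase = 33.265 − 12.938 = 20.33.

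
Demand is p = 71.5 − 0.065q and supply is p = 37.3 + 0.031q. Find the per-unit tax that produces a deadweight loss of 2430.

21.6

Competitive equilibrium: 71.5 − 0.065q = 37.3 + 0.031q → q* = 356.25, p* = 48.3438.
A tax t gives Δq = t/0.096 and wedge t, so DWL = t²/0.192.
t²/0.192 = 2430 → t² = 466.56 → t = 21.6.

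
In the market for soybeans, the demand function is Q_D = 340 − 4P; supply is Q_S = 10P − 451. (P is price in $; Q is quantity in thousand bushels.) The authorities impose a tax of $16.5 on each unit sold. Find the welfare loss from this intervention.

In inverse form: demand P = 85 − 0.25Q, supply P = 45.1 + 0.1Q.
Competitive equilibrium: 85 − 0.25Q = 45.1 + 0.1Q → Q* = 114, P* = 56.5.
With the tax, the buyer price exceeds the seller price by 16.5: (85 − 0.25Q) − (45.1 + 0.1Q) = 16.5 → Q' = 66.8571.
ΔQ = 114 − 66.8571 = 47.1429; the wedge equals the tax, 16.5.
Deadweight loss = ½ × 47.1429 × 16.5 = $388.93 thousand.

$388.93 thousand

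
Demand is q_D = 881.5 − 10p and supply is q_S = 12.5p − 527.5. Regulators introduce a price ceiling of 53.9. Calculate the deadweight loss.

In inverse form: demand p = 88.15 − 0.1q, supply p = 42.2 + 0.08q.
Competitive equilibrium: 88.15 − 0.1q = 42.2 + 0.08q → q* = 255.2778, p* = 62.6222.
At the ceiling p = 53.9, quantity supplied = (53.9 − 42.2)/0.08 = 146.25.
Willingness to pay at q' = 146.25: 88.15 − 0.1·146.25 = 73.525.
Δq = 255.2778 − 146.25 = 109.0278; wedge = 73.525 − 53.9 = 19.625.
The triangle = ½ × 109.0278 × 19.625 = 1069.84.

1069.84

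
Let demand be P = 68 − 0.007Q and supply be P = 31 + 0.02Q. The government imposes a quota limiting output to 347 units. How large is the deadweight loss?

14138.37

Competitive equilibrium: 68 − 0.007Q = 31 + 0.02Q → Q* = 1370.3704, P* = 58.4074.
At Q = 347: demand price = 68 − 0.007·347 = 65.571; supply price = 31 + 0.02·347 = 37.94.
ΔQ = 1370.3704 − 347 = 1023.3704; wedge = 65.571 − 37.94 = 27.631.
Deadweight loss = ½ × 1023.3704 × 27.631 = 14138.37.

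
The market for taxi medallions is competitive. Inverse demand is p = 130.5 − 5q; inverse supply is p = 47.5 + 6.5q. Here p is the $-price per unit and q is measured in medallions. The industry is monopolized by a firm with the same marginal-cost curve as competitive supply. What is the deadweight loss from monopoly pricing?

Competitive equilibrium: 130.5 − 5q = 47.5 + 6.5q → q* = 7.2174, p* = 94.413.
Marginal revenue: MR = 130.5 − 10q. Set MR = MC: 130.5 − 10q = 47.5 + 6.5q → q_m = 5.0303.
Price p_m = 130.5 − 5·5.0303 = 105.3485; MC(q_m) = 47.5 + 6.5·5.0303 = 80.197.
Competitive q* = 7.2174, so Δq = 2.1871; wedge = 105.3485 − 80.197 = 25.1515.
The triangle = ½ × 2.1871 × 25.1515 = $27.50.

$27.50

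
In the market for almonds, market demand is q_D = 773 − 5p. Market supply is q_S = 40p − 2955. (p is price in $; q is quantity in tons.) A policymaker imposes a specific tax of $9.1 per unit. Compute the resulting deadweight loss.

In inverse form: demand p = 154.6 − 0.2q, supply p = 73.875 + 0.025q.
Competitive equilibrium: 154.6 − 0.2q = 73.875 + 0.025q → q* = 358.7778, p* = 82.8444.
With the tax, the buyer price exceeds the seller price by 9.1: (154.6 − 0.2q) − (73.875 + 0.025q) = 9.1 → q' = 318.3333.
Δq = 358.7778 − 318.3333 = 40.4445; the wedge equals the tax, 9.1.
Deadweight loss = ½ × 40.4445 × 9.1 = $184.02.

$184.02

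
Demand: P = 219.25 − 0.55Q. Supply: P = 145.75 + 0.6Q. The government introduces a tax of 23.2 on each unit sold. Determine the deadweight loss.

234.02

Competitive equilibrium: 219.25 − 0.55Q = 145.75 + 0.6Q → Q* = 63.913, P* = 184.0978.
With the tax, the buyer price exceeds the seller price by 23.2: (219.25 − 0.55Q) − (145.75 + 0.6Q) = 23.2 → Q' = 43.7391.
ΔQ = 63.913 − 43.7391 = 20.1739; the wedge equals the tax, 23.2.
Deadweight loss = ½ × 20.1739 × 23.2 = 234.02.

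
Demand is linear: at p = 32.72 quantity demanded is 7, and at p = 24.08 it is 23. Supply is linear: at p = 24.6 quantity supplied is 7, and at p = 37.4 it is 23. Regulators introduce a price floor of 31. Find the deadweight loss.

Demand slope = (24.08 − 32.72)/(23 − 7) = −0.54, so p = 36.5 − 0.54q.
Supply slope = (37.4 − 24.6)/(23 − 7) = 0.8, so p = 19 + 0.8q.
Competitive equilibrium: 36.5 − 0.54q = 19 + 0.8q → q* = 13.0597, p* = 29.4478.
At the floor p = 31, quantity demanded = (36.5 − 31)/0.54 = 10.1852.
Sellers' marginal cost at q' = 10.1852: 19 + 0.8·10.1852 = 27.1482.
Δq = 13.0597 − 10.1852 = 2.8745; wedge = 31 − 27.1482 = 3.8518.
Deadweight loss = ½ × 2.8745 × 3.8518 = 5.54.

5.54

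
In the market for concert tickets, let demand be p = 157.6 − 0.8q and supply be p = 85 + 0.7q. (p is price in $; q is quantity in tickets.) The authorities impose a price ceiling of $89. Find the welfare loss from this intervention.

$1366.55

Competitive equilibrium: 157.6 − 0.8q = 85 + 0.7q → q* = 48.4, p* = 118.88.
At the ceiling p = 89, quantity supplied = (89 − 85)/0.7 = 5.7143.
Willingness to pay at q' = 5.7143: 157.6 − 0.8·5.7143 = 153.0286.
Δq = 48.4 − 5.7143 = 42.6857; wedge = 153.0286 − 89 = 64.0286.
Deadweight loss = ½ × 42.6857 × 64.0286 = $1366.55.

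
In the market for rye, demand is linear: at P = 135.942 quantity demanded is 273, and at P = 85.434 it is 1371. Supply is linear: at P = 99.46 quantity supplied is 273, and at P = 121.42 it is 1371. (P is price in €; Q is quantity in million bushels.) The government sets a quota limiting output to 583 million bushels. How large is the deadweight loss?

Demand slope = (85.434 − 135.942)/(1371 − 273) = −0.046, so P = 148.5 − 0.046Q.
Supply slope = (121.42 − 99.46)/(1371 − 273) = 0.02, so P = 94 + 0.02Q.
Competitive equilibrium: 148.5 − 0.046Q = 94 + 0.02Q → Q* = 825.7576, P* = 110.5152.
At Q = 583: demand price = 148.5 − 0.046·583 = 121.682; supply price = 94 + 0.02·583 = 105.66.
ΔQ = 825.7576 − 583 = 242.7576; wedge = 121.682 − 105.66 = 16.022.
The triangle = ½ × 242.7576 × 16.022 = €1944.73 million.

€1944.73 million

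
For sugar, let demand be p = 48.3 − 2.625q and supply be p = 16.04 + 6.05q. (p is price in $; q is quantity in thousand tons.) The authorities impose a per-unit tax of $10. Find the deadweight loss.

Competitive equilibrium: 48.3 − 2.625q = 16.04 + 6.05q → q* = 3.7187, p* = 38.5383.
With the tax, the buyer price exceeds the seller price by 10: (48.3 − 2.625q) − (16.04 + 6.05q) = 10 → q' = 2.566.
Δq = 3.7187 − 2.566 = 1.1527; the wedge equals the tax, 10.
DWL = ½ × 1.1527 × 10 = $5.76 thousand.

$5.76 thousand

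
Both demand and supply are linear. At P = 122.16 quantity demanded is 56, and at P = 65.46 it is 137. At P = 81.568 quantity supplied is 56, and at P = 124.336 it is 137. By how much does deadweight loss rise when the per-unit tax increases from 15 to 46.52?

789.54

Demand slope = (65.46 − 122.16)/(137 − 56) = −0.7, so P = 161.36 − 0.7Q.
Supply slope = (124.336 − 81.568)/(137 − 56) = 0.528, so P = 52 + 0.528Q.
Competitive equilibrium: 161.36 − 0.7Q = 52 + 0.528Q → Q* = 89.0554, P* = 99.0212.
For a per-unit tax t: ΔQ = t/1.228, so DWL = ½·t·(t/1.228) = t²/2.456.
At t = 15: DWL = 91.612. At t = 46.52: DWL = 881.152.
Increase = 881.152 − 91.612 = 789.54.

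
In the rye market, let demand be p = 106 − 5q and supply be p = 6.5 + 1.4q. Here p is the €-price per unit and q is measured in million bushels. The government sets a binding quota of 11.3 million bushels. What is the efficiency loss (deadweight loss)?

€57.72 million

Competitive equilibrium: 106 − 5q = 6.5 + 1.4q → q* = 15.5469, p* = 28.2656.
At q = 11.3: demand price = 106 − 5·11.3 = 49.5; supply price = 6.5 + 1.4·11.3 = 22.32.
Δq = 15.5469 − 11.3 = 4.2469; wedge = 49.5 − 22.32 = 27.18.
The triangle = ½ × 4.2469 × 27.18 = €57.72 million.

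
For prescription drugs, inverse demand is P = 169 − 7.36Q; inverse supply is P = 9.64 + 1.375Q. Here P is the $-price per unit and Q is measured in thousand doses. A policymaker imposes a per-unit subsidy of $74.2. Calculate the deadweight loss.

Competitive equilibrium: 169 − 7.36Q = 9.64 + 1.375Q → Q* = 18.2438, P* = 34.7253.
The subsidy lowers effective supply by 74.2: P = 1.375Q − 64.56.
New quantity: 169 − 7.36Q = 1.375Q − 64.56 → Q' = 26.7384.
Overproduction ΔQ = 26.7384 − 18.2438 = 8.4946; wedge = subsidy = 74.2.
Welfare loss = ½ × 8.4946 × 74.2 = $315.15 thousand.

$315.15 thousand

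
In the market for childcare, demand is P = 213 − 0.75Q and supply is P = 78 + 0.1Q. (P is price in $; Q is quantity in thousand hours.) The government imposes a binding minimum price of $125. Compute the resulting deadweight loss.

Competitive equilibrium: 213 − 0.75Q = 78 + 0.1Q → Q* = 158.8235, P* = 93.8824.
At the floor P = 125, quantity demanded = (213 − 125)/0.75 = 117.3333.
Sellers' marginal cost at Q' = 117.3333: 78 + 0.1·117.3333 = 89.7333.
ΔQ = 158.8235 − 117.3333 = 41.4902; wedge = 125 − 89.7333 = 35.2667.
Deadweight loss = ½ × 41.4902 × 35.2667 = $731.61 thousand.

$731.61 thousand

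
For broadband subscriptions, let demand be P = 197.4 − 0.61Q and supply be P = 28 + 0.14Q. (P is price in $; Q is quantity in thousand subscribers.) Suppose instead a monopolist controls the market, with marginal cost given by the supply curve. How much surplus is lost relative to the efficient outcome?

$3848.73 thousand

Competitive equilibrium: 197.4 − 0.61Q = 28 + 0.14Q → Q* = 225.8667, P* = 59.6213.
Marginal revenue: MR = 197.4 − 1.22Q. Set MR = MC: 197.4 − 1.22Q = 28 + 0.14Q → Q_m = 124.5588.
Price P_m = 197.4 − 0.61·124.5588 = 121.4191; MC(Q_m) = 28 + 0.14·124.5588 = 45.4382.
Competitive Q* = 225.8667, so ΔQ = 101.3079; wedge = 121.4191 − 45.4382 = 75.9809.
The triangle = ½ × 101.3079 × 75.9809 = $3848.73 thousand.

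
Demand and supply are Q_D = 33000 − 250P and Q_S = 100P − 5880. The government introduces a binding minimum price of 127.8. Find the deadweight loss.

122223.21

In inverse form: demand P = 132 − 0.004Q, supply P = 58.8 + 0.01Q.
Competitive equilibrium: 132 − 0.004Q = 58.8 + 0.01Q → Q* = 5228.5714, P* = 111.0857.
At the floor P = 127.8, quantity demanded = (132 − 127.8)/0.004 = 1050.
Sellers' marginal cost at Q' = 1050: 58.8 + 0.01·1050 = 69.3.
ΔQ = 5228.5714 − 1050 = 4178.5714; wedge = 127.8 − 69.3 = 58.5.
The triangle = ½ × 4178.5714 × 58.5 = 122223.21.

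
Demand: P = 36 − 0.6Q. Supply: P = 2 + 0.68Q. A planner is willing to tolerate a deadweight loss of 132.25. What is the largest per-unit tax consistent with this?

18.4

Competitive equilibrium: 36 − 0.6Q = 2 + 0.68Q → Q* = 26.5625, P* = 20.0625.
A tax t gives ΔQ = t/1.28 and wedge t, so DWL = t²/2.56.
t²/2.56 = 132.25 → t² = 338.56 → t = 18.4.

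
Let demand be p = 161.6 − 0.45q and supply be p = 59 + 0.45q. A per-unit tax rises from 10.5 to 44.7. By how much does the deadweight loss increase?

1048.80

Competitive equilibrium: 161.6 − 0.45q = 59 + 0.45q → q* = 114, p* = 110.3.
For a per-unit tax t: Δq = t/0.9, so DWL = ½·t·(t/0.9) = t²/1.8.
At t = 10.5: DWL = 61.25. At t = 44.7: DWL = 1110.05.
Increase = 1110.05 − 61.25 = 1048.80.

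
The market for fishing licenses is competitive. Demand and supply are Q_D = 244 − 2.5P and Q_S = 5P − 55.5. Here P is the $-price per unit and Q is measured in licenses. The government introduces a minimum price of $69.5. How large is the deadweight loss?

In inverse form: demand P = 97.6 − 0.4Q, supply P = 11.1 + 0.2Q.
Competitive equilibrium: 97.6 − 0.4Q = 11.1 + 0.2Q → Q* = 144.1667, P* = 39.9333.
At the floor P = 69.5, quantity demanded = (97.6 − 69.5)/0.4 = 70.25.
Sellers' marginal cost at Q' = 70.25: 11.1 + 0.2·70.25 = 25.15.
ΔQ = 144.1667 − 70.25 = 73.9167; wedge = 69.5 − 25.15 = 44.35.
DWL = ½ × 73.9167 × 44.35 = $1639.10.

$1639.10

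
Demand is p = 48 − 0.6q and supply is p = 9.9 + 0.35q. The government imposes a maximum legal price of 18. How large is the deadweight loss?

Competitive equilibrium: 48 − 0.6q = 9.9 + 0.35q → q* = 40.1053, p* = 23.9368.
At the ceiling p = 18, quantity supplied = (18 − 9.9)/0.35 = 23.1429.
Willingness to pay at q' = 23.1429: 48 − 0.6·23.1429 = 34.1143.
Δq = 40.1053 − 23.1429 = 16.9624; wedge = 34.1143 − 18 = 16.1143.
The triangle = ½ × 16.9624 × 16.1143 = 136.67.

136.67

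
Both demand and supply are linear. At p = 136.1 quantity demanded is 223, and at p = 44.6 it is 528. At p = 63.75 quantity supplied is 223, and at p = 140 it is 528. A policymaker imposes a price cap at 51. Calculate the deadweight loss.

Demand slope = (44.6 − 136.1)/(528 − 223) = −0.3, so p = 203 − 0.3q.
Supply slope = (140 − 63.75)/(528 − 223) = 0.25, so p = 8 + 0.25q.
Competitive equilibrium: 203 − 0.3q = 8 + 0.25q → q* = 354.5455, p* = 96.6364.
At the ceiling p = 51, quantity supplied = (51 − 8)/0.25 = 172.
Willingness to pay at q' = 172: 203 − 0.3·172 = 151.4.
Δq = 354.5455 − 172 = 182.5455; wedge = 151.4 − 51 = 100.4.
Welfare loss = ½ × 182.5455 × 100.4 = 9163.78.

9163.78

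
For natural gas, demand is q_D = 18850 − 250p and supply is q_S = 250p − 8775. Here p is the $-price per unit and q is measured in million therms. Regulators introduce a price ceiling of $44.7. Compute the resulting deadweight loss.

In inverse form: demand p = 75.4 − 0.004q, supply p = 35.1 + 0.004q.
Competitive equilibrium: 75.4 − 0.004q = 35.1 + 0.004q → q* = 5037.5, p* = 55.25.
At the ceiling p = 44.7, quantity supplied = (44.7 − 35.1)/0.004 = 2400.
Willingness to pay at q' = 2400: 75.4 − 0.004·2400 = 65.8.
Δq = 5037.5 − 2400 = 2637.5; wedge = 65.8 − 44.7 = 21.1.
DWL = ½ × 2637.5 × 21.1 = $27825.625 million.

$27825.625 million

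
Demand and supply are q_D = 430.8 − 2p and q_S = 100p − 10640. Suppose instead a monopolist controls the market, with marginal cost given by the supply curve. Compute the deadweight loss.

In inverse form: demand p = 215.4 − 0.5q, supply p = 106.4 + 0.01q.
Competitive equilibrium: 215.4 − 0.5q = 106.4 + 0.01q → q* = 213.7255, p* = 108.5373.
Marginal revenue: MR = 215.4 − q. Set MR = MC: 215.4 − q = 106.4 + 0.01q → q_m = 107.9208.
Price p_m = 215.4 − 0.5·107.9208 = 161.4396; MC(q_m) = 106.4 + 0.01·107.9208 = 107.4792.
Competitive q* = 213.7255, so Δq = 105.8047; wedge = 161.4396 − 107.4792 = 53.9604.
DWL = ½ × 105.8047 × 53.9604 = 2854.63.

2854.63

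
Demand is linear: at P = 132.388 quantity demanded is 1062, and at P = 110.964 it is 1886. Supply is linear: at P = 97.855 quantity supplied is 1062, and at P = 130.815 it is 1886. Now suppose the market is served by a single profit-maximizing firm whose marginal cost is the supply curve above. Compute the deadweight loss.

Demand slope = (110.964 − 132.388)/(1886 − 1062) = −0.026, so P = 160 − 0.026Q.
Supply slope = (130.815 − 97.855)/(1886 − 1062) = 0.04, so P = 55.375 + 0.04Q.
Competitive equilibrium: 160 − 0.026Q = 55.375 + 0.04Q → Q* = 1585.22727, P* = 118.78409.
Marginal revenue: MR = 160 − 0.052Q. Set MR = MC: 160 − 0.052Q = 55.375 + 0.04Q → Q_m = 1137.22826.
Price P_m = 160 − 0.026·1137.22826 = 130.43207; MC(Q_m) = 55.375 + 0.04·1137.22826 = 100.86413.
Competitive Q* = 1585.22727, so ΔQ = 447.99901; wedge = 130.43207 − 100.86413 = 29.56794.
Deadweight loss = ½ × 447.99901 × 29.56794 = 6623.20.

6623.20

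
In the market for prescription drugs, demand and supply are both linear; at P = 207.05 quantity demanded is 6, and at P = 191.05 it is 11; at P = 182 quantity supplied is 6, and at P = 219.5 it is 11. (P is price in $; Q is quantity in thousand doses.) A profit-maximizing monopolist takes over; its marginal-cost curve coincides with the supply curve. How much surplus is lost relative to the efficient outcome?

Demand slope = (191.05 − 207.05)/(11 − 6) = −3.2, so P = 226.25 − 3.2Q.
Supply slope = (219.5 − 182)/(11 − 6) = 7.5, so P = 137 + 7.5Q.
Competitive equilibrium: 226.25 − 3.2Q = 137 + 7.5Q → Q* = 8.3411, P* = 199.5584.
Marginal revenue: MR = 226.25 − 6.4Q. Set MR = MC: 226.25 − 6.4Q = 137 + 7.5Q → Q_m = 6.4209.
Price P_m = 226.25 − 3.2·6.4209 = 205.7031; MC(Q_m) = 137 + 7.5·6.4209 = 185.1568.
Competitive Q* = 8.3411, so ΔQ = 1.9202; wedge = 205.7031 − 185.1568 = 20.5463.
Deadweight loss = ½ × 1.9202 × 20.5463 = $19.73 thousand.

$19.73 thousand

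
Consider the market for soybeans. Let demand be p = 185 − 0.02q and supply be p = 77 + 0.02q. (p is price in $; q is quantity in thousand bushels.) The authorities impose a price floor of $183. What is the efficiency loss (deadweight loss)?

Competitive equilibrium: 185 − 0.02q = 77 + 0.02q → q* = 2700, p* = 131.
At the floor p = 183, quantity demanded = (185 − 183)/0.02 = 100.
Sellers' marginal cost at q' = 100: 77 + 0.02·100 = 79.
Δq = 2700 − 100 = 2600; wedge = 183 − 79 = 104.
Welfare loss = ½ × 2600 × 104 = $135200 thousand.

$135200 thousand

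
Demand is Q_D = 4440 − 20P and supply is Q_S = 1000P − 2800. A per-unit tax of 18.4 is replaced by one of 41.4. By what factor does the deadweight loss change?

In inverse form: demand P = 222 − 0.05Q, supply P = 2.8 + 0.001Q.
Competitive equilibrium: 222 − 0.05Q = 2.8 + 0.001Q → Q* = 4298.0392, P* = 7.098.
For a per-unit tax t: ΔQ = t/0.051, so DWL = ½·t·(t/0.051) = t²/0.102.
At t = 18.4: DWL = 3319.216. At t = 41.4: DWL = 16803.529.
Ratio = (41.4/18.4)² = 5.0625.

5.0625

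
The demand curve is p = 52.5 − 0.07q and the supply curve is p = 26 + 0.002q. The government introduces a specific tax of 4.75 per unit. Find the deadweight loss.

156.68

Competitive equilibrium: 52.5 − 0.07q = 26 + 0.002q → q* = 368.0556, p* = 26.7361.
With the tax, the buyer price exceeds the seller price by 4.75: (52.5 − 0.07q) − (26 + 0.002q) = 4.75 → q' = 302.0833.
Δq = 368.0556 − 302.0833 = 65.9723; the wedge equals the tax, 4.75.
Welfare loss = ½ × 65.9723 × 4.75 = 156.68.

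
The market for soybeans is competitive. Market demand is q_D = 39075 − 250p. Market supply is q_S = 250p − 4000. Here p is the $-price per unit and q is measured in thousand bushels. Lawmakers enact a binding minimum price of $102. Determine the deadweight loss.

$62805.625 thousand

In inverse form: demand p = 156.3 − 0.004q, supply p = 16 + 0.004q.
Competitive equilibrium: 156.3 − 0.004q = 16 + 0.004q → q* = 17537.5, p* = 86.15.
At the floor p = 102, quantity demanded = (156.3 − 102)/0.004 = 13575.
Sellers' marginal cost at q' = 13575: 16 + 0.004·13575 = 70.3.
Δq = 17537.5 − 13575 = 3962.5; wedge = 102 − 70.3 = 31.7.
DWL = ½ × 3962.5 × 31.7 = $62805.625 thousand.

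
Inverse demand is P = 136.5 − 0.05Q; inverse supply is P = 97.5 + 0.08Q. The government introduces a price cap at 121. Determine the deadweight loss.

2.54

Competitive equilibrium: 136.5 − 0.05Q = 97.5 + 0.08Q → Q* = 300, P* = 121.5.
At the ceiling P = 121, quantity supplied = (121 − 97.5)/0.08 = 293.75.
Willingness to pay at Q' = 293.75: 136.5 − 0.05·293.75 = 121.8125.
ΔQ = 300 − 293.75 = 6.25; wedge = 121.8125 − 121 = 0.8125.
Deadweight loss = ½ × 6.25 × 0.8125 = 2.54.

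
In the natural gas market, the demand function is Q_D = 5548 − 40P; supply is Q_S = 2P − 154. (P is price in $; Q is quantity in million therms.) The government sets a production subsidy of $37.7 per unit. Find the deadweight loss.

$1353.61 million

In inverse form: demand P = 138.7 − 0.025Q, supply P = 77 + 0.5Q.
Competitive equilibrium: 138.7 − 0.025Q = 77 + 0.5Q → Q* = 117.5238, P* = 135.7619.
The subsidy lowers effective supply by 37.7: P = 39.3 + 0.5Q.
New quantity: 138.7 − 0.025Q = 39.3 + 0.5Q → Q' = 189.3333.
Overproduction ΔQ = 189.3333 − 117.5238 = 71.8095; wedge = subsidy = 37.7.
Welfare loss = ½ × 71.8095 × 37.7 = $1353.61 million.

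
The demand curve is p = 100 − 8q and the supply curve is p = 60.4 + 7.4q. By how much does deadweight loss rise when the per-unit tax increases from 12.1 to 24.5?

Competitive equilibrium: 100 − 8q = 60.4 + 7.4q → q* = 2.5714, p* = 79.4286.
For a per-unit tax t: Δq = t/15.4, so DWL = ½·t·(t/15.4) = t²/30.8.
At t = 12.1: DWL = 4.754. At t = 24.5: DWL = 19.489.
Increase = 19.489 − 4.754 = 14.74.

14.74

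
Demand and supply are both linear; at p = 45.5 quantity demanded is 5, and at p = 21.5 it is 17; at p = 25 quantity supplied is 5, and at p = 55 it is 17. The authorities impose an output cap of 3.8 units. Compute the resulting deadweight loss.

Demand slope = (21.5 − 45.5)/(17 − 5) = −2, so p = 55.5 − 2q.
Supply slope = (55 − 25)/(17 − 5) = 2.5, so p = 12.5 + 2.5q.
Competitive equilibrium: 55.5 − 2q = 12.5 + 2.5q → q* = 9.55556, p* = 36.38889.
At q = 3.8: demand price = 55.5 − 2·3.8 = 47.9; supply price = 12.5 + 2.5·3.8 = 22.
Δq = 9.55556 − 3.8 = 5.75556; wedge = 47.9 − 22 = 25.9.
Welfare loss = ½ × 5.75556 × 25.9 = 74.53.

74.53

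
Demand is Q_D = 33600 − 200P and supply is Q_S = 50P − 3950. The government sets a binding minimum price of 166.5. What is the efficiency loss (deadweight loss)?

132845

In inverse form: demand P = 168 − 0.005Q, supply P = 79 + 0.02Q.
Competitive equilibrium: 168 − 0.005Q = 79 + 0.02Q → Q* = 3560, P* = 150.2.
At the floor P = 166.5, quantity demanded = (168 − 166.5)/0.005 = 300.
Sellers' marginal cost at Q' = 300: 79 + 0.02·300 = 85.
ΔQ = 3560 − 300 = 3260; wedge = 166.5 − 85 = 81.5.
The triangle = ½ × 3260 × 81.5 = 132845.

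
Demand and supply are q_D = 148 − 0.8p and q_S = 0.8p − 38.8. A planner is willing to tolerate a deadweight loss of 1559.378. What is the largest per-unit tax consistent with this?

88.3

In inverse form: demand p = 185 − 1.25q, supply p = 48.5 + 1.25q.
Competitive equilibrium: 185 − 1.25q = 48.5 + 1.25q → q* = 54.6, p* = 116.75.
A tax t gives Δq = t/2.5 and wedge t, so DWL = t²/5.
t²/5 = 1559.378 → t² = 7796.89 → t = 88.3.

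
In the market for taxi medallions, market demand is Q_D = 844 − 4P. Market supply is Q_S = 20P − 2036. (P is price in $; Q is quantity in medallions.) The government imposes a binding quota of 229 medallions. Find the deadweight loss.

In inverse form: demand P = 211 − 0.25Q, supply P = 101.8 + 0.05Q.
Competitive equilibrium: 211 − 0.25Q = 101.8 + 0.05Q → Q* = 364, P* = 120.
At Q = 229: demand price = 211 − 0.25·229 = 153.75; supply price = 101.8 + 0.05·229 = 113.25.
ΔQ = 364 − 229 = 135; wedge = 153.75 − 113.25 = 40.5.
The triangle = ½ × 135 × 40.5 = $2733.75.

$2733.75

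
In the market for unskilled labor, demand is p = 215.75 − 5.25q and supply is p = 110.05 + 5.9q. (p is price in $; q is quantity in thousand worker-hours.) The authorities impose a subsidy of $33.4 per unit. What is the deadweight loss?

Competitive equilibrium: 215.75 − 5.25q = 110.05 + 5.9q → q* = 9.47982, p* = 165.98094.
The subsidy lowers effective supply by 33.4: p = 76.65 + 5.9q.
New quantity: 215.75 − 5.25q = 76.65 + 5.9q → q' = 12.47534.
Overproduction Δq = 12.47534 − 9.47982 = 2.99552; wedge = subsidy = 33.4.
The triangle = ½ × 2.99552 × 33.4 = $50.03 thousand.

$50.03 thousand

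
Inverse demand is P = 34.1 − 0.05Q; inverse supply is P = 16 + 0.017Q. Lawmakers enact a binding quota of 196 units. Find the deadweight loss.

Competitive equilibrium: 34.1 − 0.05Q = 16 + 0.017Q → Q* = 270.1493, P* = 20.5925.
At Q = 196: demand price = 34.1 − 0.05·196 = 24.3; supply price = 16 + 0.017·196 = 19.332.
ΔQ = 270.1493 − 196 = 74.1493; wedge = 24.3 − 19.332 = 4.968.
The triangle = ½ × 74.1493 × 4.968 = 184.19.

184.19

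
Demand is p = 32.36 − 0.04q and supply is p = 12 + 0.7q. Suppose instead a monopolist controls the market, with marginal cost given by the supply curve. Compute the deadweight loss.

Competitive equilibrium: 32.36 − 0.04q = 12 + 0.7q → q* = 27.5135, p* = 31.2595.
Marginal revenue: MR = 32.36 − 0.08q. Set MR = MC: 32.36 − 0.08q = 12 + 0.7q → q_m = 26.1026.
Price p_m = 32.36 − 0.04·26.1026 = 31.3159; MC(q_m) = 12 + 0.7·26.1026 = 30.2718.
Competitive q* = 27.5135, so Δq = 1.4109; wedge = 31.3159 − 30.2718 = 1.0441.
Welfare loss = ½ × 1.4109 × 1.0441 = 0.74.

0.74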